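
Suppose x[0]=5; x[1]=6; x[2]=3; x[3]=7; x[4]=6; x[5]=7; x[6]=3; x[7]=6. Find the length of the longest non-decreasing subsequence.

4

Track the smallest tail for each achievable length (allowing ties):
5 → extends → [5]
6 → extends → [5, 6]
3 → replaces 5 → [3, 6]
7 → extends → [3, 6, 7]
6 → replaces 7 → [3, 6, 6]
7 → extends → [3, 6, 6, 7]
3 → replaces 6 → [3, 3, 6, 7]
6 → replaces 7 → [3, 3, 6, 6]
Four tails, so the longest non-decreasing subsequence has length 4 (e.g. 5, 6, 7, 7).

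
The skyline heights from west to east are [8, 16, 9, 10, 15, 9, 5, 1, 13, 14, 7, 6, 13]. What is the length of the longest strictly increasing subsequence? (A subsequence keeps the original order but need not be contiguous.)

Let dp[i] be the length of the longest such subsequence ending at index i:
i:      1  2  3  4  5  6  7  8  9 10 11 12 13
a[i]:   8 16  9 10 15  9  5  1 13 14  7  6 13
dp:     1  2  2  3  4  2  1  1  4  5  2  2  4
Maximum dp value is 5.

5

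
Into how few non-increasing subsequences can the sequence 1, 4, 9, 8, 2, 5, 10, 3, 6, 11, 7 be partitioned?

Place each on the leftmost legal pile:
1 → new pile 1 (tops now [1])
4 → new pile 2 (tops now [1, 4])
9 → new pile 3 (tops now [1, 4, 9])
8 → pile 3 (tops now [1, 4, 8])
2 → pile 2 (tops now [1, 2, 8])
5 → pile 3 (tops now [1, 2, 5])
10 → new pile 4 (tops now [1, 2, 5, 10])
3 → pile 3 (tops now [1, 2, 3, 10])
6 → pile 4 (tops now [1, 2, 3, 6])
11 → new pile 5 (tops now [1, 2, 3, 6, 11])
7 → pile 5 (tops now [1, 2, 3, 6, 7])
Five piles.

5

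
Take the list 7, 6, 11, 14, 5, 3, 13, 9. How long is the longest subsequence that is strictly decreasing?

4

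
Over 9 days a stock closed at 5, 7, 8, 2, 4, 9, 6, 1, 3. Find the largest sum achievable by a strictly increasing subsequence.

Let S[i] be the best sum of a strictly increasing subsequence ending at i:
i:      1  2  3  4  5  6  7  8  9
a[i]:   5  7  8  2  4  9  6  1  3
S:      5 12 20  2  6 29 12  1  5
Maximum is 29 (e.g. 5 + 7 + 8 + 9).

29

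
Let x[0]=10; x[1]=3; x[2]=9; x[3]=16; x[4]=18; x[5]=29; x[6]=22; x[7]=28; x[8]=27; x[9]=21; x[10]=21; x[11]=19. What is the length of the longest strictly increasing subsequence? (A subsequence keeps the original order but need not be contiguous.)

6

Track the smallest tail for each achievable length (strict):
10 → extends → [10]
3 → replaces 10 → [3]
9 → extends → [3, 9]
16 → extends → [3, 9, 16]
18 → extends → [3, 9, 16, 18]
29 → extends → [3, 9, 16, 18, 29]
22 → replaces 29 → [3, 9, 16, 18, 22]
28 → extends → [3, 9, 16, 18, 22, 28]
27 → replaces 28 → [3, 9, 16, 18, 22, 27]
21 → replaces 22 → [3, 9, 16, 18, 21, 27]
21 → already a tail → [3, 9, 16, 18, 21, 27]
19 → replaces 21 → [3, 9, 16, 18, 19, 27]
Six tails, so the longest strictly increasing subsequence has length 6 (e.g. 3, 9, 16, 18, 22, 28).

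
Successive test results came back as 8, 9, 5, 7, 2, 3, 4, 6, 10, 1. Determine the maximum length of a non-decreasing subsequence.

Track the smallest tail for each achievable length (allowing ties):
8 → extends → [8]
9 → extends → [8, 9]
5 → replaces 8 → [5, 9]
7 → replaces 9 → [5, 7]
2 → replaces 5 → [2, 7]
3 → replaces 7 → [2, 3]
4 → extends → [2, 3, 4]
6 → extends → [2, 3, 4, 6]
10 → extends → [2, 3, 4, 6, 10]
1 → replaces 2 → [1, 3, 4, 6, 10]
Five tails, so the longest non-decreasing subsequence has length 5 (e.g. 2, 3, 4, 6, 10).

5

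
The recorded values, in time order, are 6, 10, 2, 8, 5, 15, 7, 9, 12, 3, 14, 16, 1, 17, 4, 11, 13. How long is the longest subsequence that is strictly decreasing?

Negate each value so 'decreasing' becomes 'increasing', then run patience tails on the negated sequence:
-6 → extends → [-6]
-10 → replaces -6 → [-10]
-2 → extends → [-10, -2]
-8 → replaces -2 → [-10, -8]
-5 → extends → [-10, -8, -5]
-15 → replaces -10 → [-15, -8, -5]
-7 → replaces -5 → [-15, -8, -7]
-9 → replaces -8 → [-15, -9, -7]
-12 → replaces -9 → [-15, -12, -7]
-3 → extends → [-15, -12, -7, -3]
-14 → replaces -12 → [-15, -14, -7, -3]
-16 → replaces -15 → [-16, -14, -7, -3]
-1 → extends → [-16, -14, -7, -3, -1]
-17 → replaces -16 → [-17, -14, -7, -3, -1]
-4 → replaces -3 → [-17, -14, -7, -4, -1]
-11 → replaces -7 → [-17, -14, -11, -4, -1]
-13 → replaces -11 → [-17, -14, -13, -4, -1]
Five tails, so the longest strictly decreasing subsequence of the original has length 5.

5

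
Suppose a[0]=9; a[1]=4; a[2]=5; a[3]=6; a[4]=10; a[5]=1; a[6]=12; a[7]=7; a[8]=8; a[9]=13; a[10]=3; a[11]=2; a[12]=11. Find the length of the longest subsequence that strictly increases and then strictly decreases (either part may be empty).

8

inc[i] = longest strictly increasing subsequence ending at i; dec[i] = longest strictly decreasing subsequence starting at i:
i:      0  1  2  3  4  5  6  7  8  9 10 11 12
a[i]:   9  4  5  6 10  1 12  7  8 13  3  2 11
inc:    1  1  2  3  4  1  5  4  5  6  2  2  6
dec:    4  3  3  3  4  1  4  3  3  3  2  1  1
Best peak at i=6 (value 12): inc=5, dec=4, length 5+4−1 = 8.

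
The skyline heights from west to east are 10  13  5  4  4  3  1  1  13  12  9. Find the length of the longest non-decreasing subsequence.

Track the smallest tail for each achievable length (allowing ties):
10 → extends → [10]
13 → extends → [10, 13]
5 → replaces 10 → [5, 13]
4 → replaces 5 → [4, 13]
4 → replaces 13 → [4, 4]
3 → replaces 4 → [3, 4]
1 → replaces 3 → [1, 4]
1 → replaces 4 → [1, 1]
13 → extends → [1, 1, 13]
12 → replaces 13 → [1, 1, 12]
9 → replaces 12 → [1, 1, 9]
Three tails, so the longest non-decreasing subsequence has length 3 (e.g. 10, 13, 13).

3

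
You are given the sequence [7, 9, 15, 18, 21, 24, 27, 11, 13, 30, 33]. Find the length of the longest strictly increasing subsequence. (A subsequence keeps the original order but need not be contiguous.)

9

Track the smallest tail for each achievable length (strict):
7 → extends → [7]
9 → extends → [7, 9]
15 → extends → [7, 9, 15]
18 → extends → [7, 9, 15, 18]
21 → extends → [7, 9, 15, 18, 21]
24 → extends → [7, 9, 15, 18, 21, 24]
27 → extends → [7, 9, 15, 18, 21, 24, 27]
11 → replaces 15 → [7, 9, 11, 18, 21, 24, 27]
13 → replaces 18 → [7, 9, 11, 13, 21, 24, 27]
30 → extends → [7, 9, 11, 13, 21, 24, 27, 30]
33 → extends → [7, 9, 11, 13, 21, 24, 27, 30, 33]
Nine tails, so the longest strictly increasing subsequence has length 9 (e.g. 7, 9, 15, 18, 21, 24, 27, 30, 33).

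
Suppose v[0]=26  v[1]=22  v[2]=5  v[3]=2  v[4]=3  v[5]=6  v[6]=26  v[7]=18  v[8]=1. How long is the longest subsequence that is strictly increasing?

Let dp[i] be the length of the longest such subsequence ending at index i:
i:      0  1  2  3  4  5  6  7  8
v[i]:  26 22  5  2  3  6 26 18  1
dp:     1  1  1  1  2  3  4  4  1
Maximum dp value is 4.

4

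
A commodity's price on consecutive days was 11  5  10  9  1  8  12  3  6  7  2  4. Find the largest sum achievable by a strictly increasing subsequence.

Let S[i] be the best sum of a strictly increasing subsequence ending at i:
i:      1  2  3  4  5  6  7  8  9 10 11 12
a[i]:  11  5 10  9  1  8 12  3  6  7  2  4
S:     11  5 15 14  1 13 27  4 11 18  3  8
Maximum is 27 (e.g. 5 + 10 + 12).

27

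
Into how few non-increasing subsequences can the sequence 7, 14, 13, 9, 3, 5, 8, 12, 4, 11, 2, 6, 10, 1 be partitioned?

4

The minimum number of non-increasing subsequences covering a sequence equals the length of its longest strictly increasing subsequence.
LIS length is 4 (e.g. 3, 5, 8, 12), so 4 piles are needed.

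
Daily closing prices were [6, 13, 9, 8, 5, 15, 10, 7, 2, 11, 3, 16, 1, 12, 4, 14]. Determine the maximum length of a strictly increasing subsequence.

6

Let dp[i] be the length of the longest such subsequence ending at index i:
i:      1  2  3  4  5  6  7  8  9 10 11 12 13 14 15 16
a[i]:   6 13  9  8  5 15 10  7  2 11  3 16  1 12  4 14
dp:     1  2  2  2  1  3  3  2  1  4  2  5  1  5  3  6
Maximum dp value is 6.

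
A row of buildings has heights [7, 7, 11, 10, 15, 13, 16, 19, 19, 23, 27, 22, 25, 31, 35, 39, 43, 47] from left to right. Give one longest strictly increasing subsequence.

Patience tails give the LIS length; then backtrack through the dp parents:
7 → extends → [7]
7 → already a tail → [7]
11 → extends → [7, 11]
10 → replaces 11 → [7, 10]
15 → extends → [7, 10, 15]
13 → replaces 15 → [7, 10, 13]
16 → extends → [7, 10, 13, 16]
19 → extends → [7, 10, 13, 16, 19]
19 → already a tail → [7, 10, 13, 16, 19]
23 → extends → [7, 10, 13, 16, 19, 23]
27 → extends → [7, 10, 13, 16, 19, 23, 27]
22 → replaces 23 → [7, 10, 13, 16, 19, 22, 27]
25 → replaces 27 → [7, 10, 13, 16, 19, 22, 25]
31 → extends → [7, 10, 13, 16, 19, 22, 25, 31]
35 → extends → [7, 10, 13, 16, 19, 22, 25, 31, 35]
39 → extends → [7, 10, 13, 16, 19, 22, 25, 31, 35, 39]
43 → extends → [7, 10, 13, 16, 19, 22, 25, 31, 35, 39, 43]
47 → extends → [7, 10, 13, 16, 19, 22, 25, 31, 35, 39, 43, 47]
Length 12; one witness is 7, 11, 15, 16, 19, 23, 27, 31, 35, 39, 43, 47.

7, 11, 15, 16, 19, 23, 27, 31, 35, 39, 43, 47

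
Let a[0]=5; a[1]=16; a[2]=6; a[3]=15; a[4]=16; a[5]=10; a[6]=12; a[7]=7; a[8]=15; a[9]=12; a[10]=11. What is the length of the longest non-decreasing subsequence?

5

Track the smallest tail for each achievable length (allowing ties):
5 → extends → [5]
16 → extends → [5, 16]
6 → replaces 16 → [5, 6]
15 → extends → [5, 6, 15]
16 → extends → [5, 6, 15, 16]
10 → replaces 15 → [5, 6, 10, 16]
12 → replaces 16 → [5, 6, 10, 12]
7 → replaces 10 → [5, 6, 7, 12]
15 → extends → [5, 6, 7, 12, 15]
12 → replaces 15 → [5, 6, 7, 12, 12]
11 → replaces 12 → [5, 6, 7, 11, 12]
Five tails, so the longest non-decreasing subsequence has length 5 (e.g. 5, 6, 10, 12, 15).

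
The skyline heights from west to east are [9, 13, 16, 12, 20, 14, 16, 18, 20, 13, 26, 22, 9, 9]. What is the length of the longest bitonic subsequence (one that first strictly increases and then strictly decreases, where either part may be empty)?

9

inc[i] = longest strictly increasing subsequence ending at i; dec[i] = longest strictly decreasing subsequence starting at i:
i:      1  2  3  4  5  6  7  8  9 10 11 12 13 14
a[i]:   9 13 16 12 20 14 16 18 20 13 26 22  9  9
inc:    1  2  3  2  4  3  4  5  6  3  7  7  1  1
dec:    1  3  4  2  4  3  3  3  3  2  3  2  1  1
Best peak at i=11 (value 26): inc=7, dec=3, length 7+3−1 = 9.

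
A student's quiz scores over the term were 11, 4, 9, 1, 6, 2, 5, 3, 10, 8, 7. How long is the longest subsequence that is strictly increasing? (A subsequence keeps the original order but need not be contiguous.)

4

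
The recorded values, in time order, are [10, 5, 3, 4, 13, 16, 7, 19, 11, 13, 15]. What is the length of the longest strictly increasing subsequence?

6

Let dp[i] be the length of the longest such subsequence ending at index i:
i:      1  2  3  4  5  6  7  8  9 10 11
a[i]:  10  5  3  4 13 16  7 19 11 13 15
dp:     1  1  1  2  3  4  3  5  4  5  6
Maximum dp value is 6.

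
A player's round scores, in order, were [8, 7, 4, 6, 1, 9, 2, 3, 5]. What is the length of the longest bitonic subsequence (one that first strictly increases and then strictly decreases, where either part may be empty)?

4

inc[i] = longest strictly increasing subsequence ending at i; dec[i] = longest strictly decreasing subsequence starting at i:
i:     1 2 3 4 5 6 7 8 9
a[i]:  8 7 4 6 1 9 2 3 5
inc:   1 1 1 2 1 3 2 3 4
dec:   4 3 2 2 1 2 1 1 1
Best peak at i=1 (value 8): inc=1, dec=4, length 1+4−1 = 4.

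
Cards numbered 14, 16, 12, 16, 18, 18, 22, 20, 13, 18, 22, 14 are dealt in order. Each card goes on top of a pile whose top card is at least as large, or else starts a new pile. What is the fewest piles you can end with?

5

The minimum number of non-increasing subsequences covering a sequence equals the length of its longest strictly increasing subsequence.
LIS length is 5 (e.g. 14, 16, 18, 20, 22), so 5 piles are needed.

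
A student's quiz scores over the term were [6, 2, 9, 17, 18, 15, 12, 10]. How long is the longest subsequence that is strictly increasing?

4

Track the smallest tail for each achievable length (strict):
6 → extends → [6]
2 → replaces 6 → [2]
9 → extends → [2, 9]
17 → extends → [2, 9, 17]
18 → extends → [2, 9, 17, 18]
15 → replaces 17 → [2, 9, 15, 18]
12 → replaces 15 → [2, 9, 12, 18]
10 → replaces 12 → [2, 9, 10, 18]
Four tails, so the longest strictly increasing subsequence has length 4 (e.g. 6, 9, 17, 18).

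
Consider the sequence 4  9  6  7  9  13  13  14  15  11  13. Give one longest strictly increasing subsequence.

4, 6, 7, 9, 13, 14, 15

Patience tails give the LIS length; then backtrack through the dp parents:
4 → extends → [4]
9 → extends → [4, 9]
6 → replaces 9 → [4, 6]
7 → extends → [4, 6, 7]
9 → extends → [4, 6, 7, 9]
13 → extends → [4, 6, 7, 9, 13]
13 → already a tail → [4, 6, 7, 9, 13]
14 → extends → [4, 6, 7, 9, 13, 14]
15 → extends → [4, 6, 7, 9, 13, 14, 15]
11 → replaces 13 → [4, 6, 7, 9, 11, 14, 15]
13 → replaces 14 → [4, 6, 7, 9, 11, 13, 15]
Length 7; one witness is 4, 6, 7, 9, 13, 14, 15.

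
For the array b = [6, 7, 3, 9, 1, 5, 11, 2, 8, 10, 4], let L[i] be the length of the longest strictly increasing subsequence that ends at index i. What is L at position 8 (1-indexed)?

dp[i] = 1 + max{dp[j] : j<i, b[j]<b[i]} (or 1 if no such j):
i:      1  2  3  4  5  6  7  8  9 10 11
b[i]:   6  7  3  9  1  5 11  2  8 10  4
dp:     1  2  1  3  1  2  4  2  3  4  3
At index 8 the value is 2.

2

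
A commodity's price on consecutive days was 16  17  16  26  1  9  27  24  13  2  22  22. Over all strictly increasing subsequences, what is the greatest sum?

Let S[i] be the best sum of a strictly increasing subsequence ending at i:
i:      1  2  3  4  5  6  7  8  9 10 11 12
a[i]:  16 17 16 26  1  9 27 24 13  2 22 22
S:     16 33 16 59  1 10 86 57 23  3 55 55
Maximum is 86 (e.g. 16 + 17 + 26 + 27).

86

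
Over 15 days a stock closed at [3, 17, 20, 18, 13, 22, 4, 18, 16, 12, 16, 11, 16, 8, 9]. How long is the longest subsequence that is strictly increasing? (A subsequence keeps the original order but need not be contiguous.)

4

Let dp[i] be the length of the longest such subsequence ending at index i:
i:      1  2  3  4  5  6  7  8  9 10 11 12 13 14 15
a[i]:   3 17 20 18 13 22  4 18 16 12 16 11 16  8  9
dp:     1  2  3  3  2  4  2  3  3  3  4  3  4  3  4
Maximum dp value is 4.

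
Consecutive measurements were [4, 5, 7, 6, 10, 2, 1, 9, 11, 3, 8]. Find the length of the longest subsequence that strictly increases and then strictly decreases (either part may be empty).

inc[i] = longest strictly increasing subsequence ending at i; dec[i] = longest strictly decreasing subsequence starting at i:
i:      1  2  3  4  5  6  7  8  9 10 11
a[i]:   4  5  7  6 10  2  1  9 11  3  8
inc:    1  2  3  3  4  1  1  4  5  2  4
dec:    3  3  4  3  3  2  1  2  2  1  1
Best peak at i=3 (value 7): inc=3, dec=4, length 3+4−1 = 6.

6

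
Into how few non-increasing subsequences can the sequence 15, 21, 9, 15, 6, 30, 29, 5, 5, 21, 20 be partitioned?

Place each on the leftmost legal pile:
15 → new pile 1 (tops now [15])
21 → new pile 2 (tops now [15, 21])
9 → pile 1 (tops now [9, 21])
15 → pile 2 (tops now [9, 15])
6 → pile 1 (tops now [6, 15])
30 → new pile 3 (tops now [6, 15, 30])
29 → pile 3 (tops now [6, 15, 29])
5 → pile 1 (tops now [5, 15, 29])
5 → pile 1 (tops now [5, 15, 29])
21 → pile 3 (tops now [5, 15, 21])
20 → pile 3 (tops now [5, 15, 20])
Three piles.

3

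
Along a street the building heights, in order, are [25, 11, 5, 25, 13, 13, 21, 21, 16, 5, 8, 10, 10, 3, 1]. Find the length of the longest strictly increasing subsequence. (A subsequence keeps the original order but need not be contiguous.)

3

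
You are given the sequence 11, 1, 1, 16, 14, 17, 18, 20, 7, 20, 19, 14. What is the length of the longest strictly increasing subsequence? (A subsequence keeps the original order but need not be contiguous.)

Track the smallest tail for each achievable length (strict):
11 → extends → [11]
1 → replaces 11 → [1]
1 → already a tail → [1]
16 → extends → [1, 16]
14 → replaces 16 → [1, 14]
17 → extends → [1, 14, 17]
18 → extends → [1, 14, 17, 18]
20 → extends → [1, 14, 17, 18, 20]
7 → replaces 14 → [1, 7, 17, 18, 20]
20 → already a tail → [1, 7, 17, 18, 20]
19 → replaces 20 → [1, 7, 17, 18, 19]
14 → replaces 17 → [1, 7, 14, 18, 19]
Five tails, so the longest strictly increasing subsequence has length 5 (e.g. 11, 16, 17, 18, 20).

5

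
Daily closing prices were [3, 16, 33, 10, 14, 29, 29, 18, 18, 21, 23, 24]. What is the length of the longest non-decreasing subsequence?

8

Let dp[i] be the length of the longest such subsequence ending at index i:
i:      1  2  3  4  5  6  7  8  9 10 11 12
a[i]:   3 16 33 10 14 29 29 18 18 21 23 24
dp:     1  2  3  2  3  4  5  4  5  6  7  8
Maximum dp value is 8.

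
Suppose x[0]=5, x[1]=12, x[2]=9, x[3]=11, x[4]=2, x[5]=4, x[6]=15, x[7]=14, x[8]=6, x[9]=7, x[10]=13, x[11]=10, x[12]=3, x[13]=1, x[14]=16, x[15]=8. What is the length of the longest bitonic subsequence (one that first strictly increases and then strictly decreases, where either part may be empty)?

inc[i] = longest strictly increasing subsequence ending at i; dec[i] = longest strictly decreasing subsequence starting at i:
i:      0  1  2  3  4  5  6  7  8  9 10 11 12 13 14 15
x[i]:   5 12  9 11  2  4 15 14  6  7 13 10  3  1 16  8
inc:    1  2  2  3  1  2  4  4  3  4  5  5  2  1  6  5
dec:    4  5  4  4  2  3  6  5  3  3  4  3  2  1  2  1
Best peak at i=6 (value 15): inc=4, dec=6, length 4+6−1 = 9.

9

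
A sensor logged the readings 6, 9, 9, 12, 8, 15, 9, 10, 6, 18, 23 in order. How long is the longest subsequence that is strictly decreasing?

3

Negate each value so 'decreasing' becomes 'increasing', then run patience tails on the negated sequence:
-6 → extends → [-6]
-9 → replaces -6 → [-9]
-9 → already a tail → [-9]
-12 → replaces -9 → [-12]
-8 → extends → [-12, -8]
-15 → replaces -12 → [-15, -8]
-9 → replaces -8 → [-15, -9]
-10 → replaces -9 → [-15, -10]
-6 → extends → [-15, -10, -6]
-18 → replaces -15 → [-18, -10, -6]
-23 → replaces -18 → [-23, -10, -6]
Three tails, so the longest strictly decreasing subsequence of the original has length 3.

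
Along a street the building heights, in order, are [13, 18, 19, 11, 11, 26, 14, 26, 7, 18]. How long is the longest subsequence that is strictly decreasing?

3

Negate each value so 'decreasing' becomes 'increasing', then run patience tails on the negated sequence:
-13 → extends → [-13]
-18 → replaces -13 → [-18]
-19 → replaces -18 → [-19]
-11 → extends → [-19, -11]
-11 → already a tail → [-19, -11]
-26 → replaces -19 → [-26, -11]
-14 → replaces -11 → [-26, -14]
-26 → already a tail → [-26, -14]
-7 → extends → [-26, -14, -7]
-18 → replaces -14 → [-26, -18, -7]
Three tails, so the longest strictly decreasing subsequence of the original has length 3.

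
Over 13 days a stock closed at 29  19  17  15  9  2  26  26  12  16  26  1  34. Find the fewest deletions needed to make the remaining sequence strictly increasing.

Fewest deletions = n − (longest strictly increasing subsequence).
i:      1  2  3  4  5  6  7  8  9 10 11 12 13
a[i]:  29 19 17 15  9  2 26 26 12 16 26  1 34
dp:     1  1  1  1  1  1  2  2  2  3  4  1  5
max dp = 5, so deletions = 13 − 5 = 8.

8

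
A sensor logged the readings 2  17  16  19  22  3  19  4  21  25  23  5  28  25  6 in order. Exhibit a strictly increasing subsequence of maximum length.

Patience tails give the LIS length; then backtrack through the dp parents:
2 → extends → [2]
17 → extends → [2, 17]
16 → replaces 17 → [2, 16]
19 → extends → [2, 16, 19]
22 → extends → [2, 16, 19, 22]
3 → replaces 16 → [2, 3, 19, 22]
19 → already a tail → [2, 3, 19, 22]
4 → replaces 19 → [2, 3, 4, 22]
21 → replaces 22 → [2, 3, 4, 21]
25 → extends → [2, 3, 4, 21, 25]
23 → replaces 25 → [2, 3, 4, 21, 23]
5 → replaces 21 → [2, 3, 4, 5, 23]
28 → extends → [2, 3, 4, 5, 23, 28]
25 → replaces 28 → [2, 3, 4, 5, 23, 25]
6 → replaces 23 → [2, 3, 4, 5, 6, 25]
Length 6; one witness is 2, 17, 19, 22, 25, 28.

2, 17, 19, 22, 25, 28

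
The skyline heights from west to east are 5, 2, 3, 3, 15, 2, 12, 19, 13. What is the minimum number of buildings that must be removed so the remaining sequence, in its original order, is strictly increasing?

Fewest deletions = n − (longest strictly increasing subsequence).
Patience tails:
5 → extends → [5]
2 → replaces 5 → [2]
3 → extends → [2, 3]
3 → already a tail → [2, 3]
15 → extends → [2, 3, 15]
2 → already a tail → [2, 3, 15]
12 → replaces 15 → [2, 3, 12]
19 → extends → [2, 3, 12, 19]
13 → replaces 19 → [2, 3, 12, 13]
Longest strictly increasing subsequence has length 4, so deletions = 9 − 4 = 5.

5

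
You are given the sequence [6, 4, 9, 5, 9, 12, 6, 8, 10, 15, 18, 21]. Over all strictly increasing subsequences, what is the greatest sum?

Let S[i] be the best sum of a strictly increasing subsequence ending at i:
i:      1  2  3  4  5  6  7  8  9 10 11 12
a[i]:   6  4  9  5  9 12  6  8 10 15 18 21
S:      6  4 15  9 18 30 15 23 33 48 66 87
Maximum is 87 (e.g. 4 + 5 + 6 + 8 + 10 + 15 + 18 + 21).

87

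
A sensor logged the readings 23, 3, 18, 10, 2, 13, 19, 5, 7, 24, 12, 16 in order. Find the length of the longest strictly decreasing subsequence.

Negate each value so 'decreasing' becomes 'increasing', then run patience tails on the negated sequence:
-23 → extends → [-23]
-3 → extends → [-23, -3]
-18 → replaces -3 → [-23, -18]
-10 → extends → [-23, -18, -10]
-2 → extends → [-23, -18, -10, -2]
-13 → replaces -10 → [-23, -18, -13, -2]
-19 → replaces -18 → [-23, -19, -13, -2]
-5 → replaces -2 → [-23, -19, -13, -5]
-7 → replaces -5 → [-23, -19, -13, -7]
-24 → replaces -23 → [-24, -19, -13, -7]
-12 → replaces -7 → [-24, -19, -13, -12]
-16 → replaces -13 → [-24, -19, -16, -12]
Four tails, so the longest strictly decreasing subsequence of the original has length 4.

4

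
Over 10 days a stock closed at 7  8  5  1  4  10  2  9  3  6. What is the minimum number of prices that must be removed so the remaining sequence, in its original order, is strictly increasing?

Fewest deletions = n − (longest strictly increasing subsequence).
i:      1  2  3  4  5  6  7  8  9 10
a[i]:   7  8  5  1  4 10  2  9  3  6
dp:     1  2  1  1  2  3  2  3  3  4
max dp = 4, so deletions = 10 − 4 = 6.

6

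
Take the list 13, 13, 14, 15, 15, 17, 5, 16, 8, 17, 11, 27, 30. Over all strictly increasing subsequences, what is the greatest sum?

Let S[i] be the best sum of a strictly increasing subsequence ending at i:
i:       1   2   3   4   5   6   7   8   9  10  11  12  13
a[i]:   13  13  14  15  15  17   5  16   8  17  11  27  30
S:      13  13  27  42  42  59   5  58  13  75  24 102 132
Maximum is 132 (e.g. 13 + 14 + 15 + 16 + 17 + 27 + 30).

132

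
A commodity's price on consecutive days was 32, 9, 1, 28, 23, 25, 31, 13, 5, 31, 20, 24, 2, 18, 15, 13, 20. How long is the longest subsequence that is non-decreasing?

5

Track the smallest tail for each achievable length (allowing ties):
32 → extends → [32]
9 → replaces 32 → [9]
1 → replaces 9 → [1]
28 → extends → [1, 28]
23 → replaces 28 → [1, 23]
25 → extends → [1, 23, 25]
31 → extends → [1, 23, 25, 31]
13 → replaces 23 → [1, 13, 25, 31]
5 → replaces 13 → [1, 5, 25, 31]
31 → extends → [1, 5, 25, 31, 31]
20 → replaces 25 → [1, 5, 20, 31, 31]
24 → replaces 31 → [1, 5, 20, 24, 31]
2 → replaces 5 → [1, 2, 20, 24, 31]
18 → replaces 20 → [1, 2, 18, 24, 31]
15 → replaces 18 → [1, 2, 15, 24, 31]
13 → replaces 15 → [1, 2, 13, 24, 31]
20 → replaces 24 → [1, 2, 13, 20, 31]
Five tails, so the longest non-decreasing subsequence has length 5 (e.g. 9, 23, 25, 31, 31).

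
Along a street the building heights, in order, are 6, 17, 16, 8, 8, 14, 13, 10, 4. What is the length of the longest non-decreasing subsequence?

4

Track the smallest tail for each achievable length (allowing ties):
6 → extends → [6]
17 → extends → [6, 17]
16 → replaces 17 → [6, 16]
8 → replaces 16 → [6, 8]
8 → extends → [6, 8, 8]
14 → extends → [6, 8, 8, 14]
13 → replaces 14 → [6, 8, 8, 13]
10 → replaces 13 → [6, 8, 8, 10]
4 → replaces 6 → [4, 8, 8, 10]
Four tails, so the longest non-decreasing subsequence has length 4 (e.g. 6, 8, 8, 14).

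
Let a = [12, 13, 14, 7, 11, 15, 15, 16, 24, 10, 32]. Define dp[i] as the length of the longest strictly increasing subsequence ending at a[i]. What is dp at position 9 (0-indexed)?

2

dp[i] = 1 + max{dp[j] : j<i, a[j]<a[i]} (or 1 if no such j):
i:      0  1  2  3  4  5  6  7  8  9 10
a[i]:  12 13 14  7 11 15 15 16 24 10 32
dp:     1  2  3  1  2  4  4  5  6  2  7
At index 9 the value is 2.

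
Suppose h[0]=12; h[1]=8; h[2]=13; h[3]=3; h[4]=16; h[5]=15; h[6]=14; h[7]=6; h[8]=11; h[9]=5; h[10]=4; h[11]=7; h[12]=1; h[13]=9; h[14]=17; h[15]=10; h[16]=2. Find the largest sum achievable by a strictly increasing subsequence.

58

Let S[i] be the best sum of a strictly increasing subsequence ending at i:
i:      0  1  2  3  4  5  6  7  8  9 10 11 12 13 14 15 16
h[i]:  12  8 13  3 16 15 14  6 11  5  4  7  1  9 17 10  2
S:     12  8 25  3 41 40 39  9 20  8  7 16  1 25 58 35  3
Maximum is 58 (e.g. 12 + 13 + 16 + 17).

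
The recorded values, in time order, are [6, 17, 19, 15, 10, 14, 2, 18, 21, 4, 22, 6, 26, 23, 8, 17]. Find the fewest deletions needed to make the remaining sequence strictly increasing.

9

Fewest deletions = n − (longest strictly increasing subsequence).
i:      1  2  3  4  5  6  7  8  9 10 11 12 13 14 15 16
a[i]:   6 17 19 15 10 14  2 18 21  4 22  6 26 23  8 17
dp:     1  2  3  2  2  3  1  4  5  2  6  3  7  7  4  5
max dp = 7, so deletions = 16 − 7 = 9.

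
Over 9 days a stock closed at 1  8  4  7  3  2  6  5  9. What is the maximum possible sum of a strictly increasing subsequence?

Let S[i] be the best sum of a strictly increasing subsequence ending at i:
i:      1  2  3  4  5  6  7  8  9
a[i]:   1  8  4  7  3  2  6  5  9
S:      1  9  5 12  4  3 11 10 21
Maximum is 21 (e.g. 1 + 4 + 7 + 9).

21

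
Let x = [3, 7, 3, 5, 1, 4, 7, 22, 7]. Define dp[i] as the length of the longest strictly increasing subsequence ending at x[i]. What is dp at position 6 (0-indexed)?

3

dp[i] = 1 + max{dp[j] : j<i, x[j]<x[i]} (or 1 if no such j):
i:      0  1  2  3  4  5  6  7  8
x[i]:   3  7  3  5  1  4  7 22  7
dp:     1  2  1  2  1  2  3  4  3
At index 6 the value is 3.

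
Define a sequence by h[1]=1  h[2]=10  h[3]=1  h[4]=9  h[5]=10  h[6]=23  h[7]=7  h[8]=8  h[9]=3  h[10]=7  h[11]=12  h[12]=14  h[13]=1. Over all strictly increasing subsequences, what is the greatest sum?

Let S[i] be the best sum of a strictly increasing subsequence ending at i:
i:      1  2  3  4  5  6  7  8  9 10 11 12 13
h[i]:   1 10  1  9 10 23  7  8  3  7 12 14  1
S:      1 11  1 10 20 43  8 16  4 11 32 46  1
Maximum is 46 (e.g. 1 + 9 + 10 + 12 + 14).

46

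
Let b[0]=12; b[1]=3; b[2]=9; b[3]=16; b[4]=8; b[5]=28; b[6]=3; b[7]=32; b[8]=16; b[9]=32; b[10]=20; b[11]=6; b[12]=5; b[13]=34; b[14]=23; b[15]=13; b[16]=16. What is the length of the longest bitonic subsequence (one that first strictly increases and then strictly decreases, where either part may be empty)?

8

inc[i] = longest strictly increasing subsequence ending at i; dec[i] = longest strictly decreasing subsequence starting at i:
i:      0  1  2  3  4  5  6  7  8  9 10 11 12 13 14 15 16
b[i]:  12  3  9 16  8 28  3 32 16 32 20  6  5 34 23 13 16
inc:    1  1  2  3  2  4  1  5  3  5  4  2  2  6  5  3  4
dec:    5  1  4  4  3  4  1  4  3  4  3  2  1  3  2  1  1
Best peak at i=7 (value 32): inc=5, dec=4, length 5+4−1 = 8.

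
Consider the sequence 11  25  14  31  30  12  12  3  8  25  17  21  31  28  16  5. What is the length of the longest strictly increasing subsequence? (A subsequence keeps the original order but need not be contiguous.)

5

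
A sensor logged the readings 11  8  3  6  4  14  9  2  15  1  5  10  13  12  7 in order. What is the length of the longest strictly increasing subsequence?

Let dp[i] be the length of the longest such subsequence ending at index i:
i:      1  2  3  4  5  6  7  8  9 10 11 12 13 14 15
a[i]:  11  8  3  6  4 14  9  2 15  1  5 10 13 12  7
dp:     1  1  1  2  2  3  3  1  4  1  3  4  5  5  4
Maximum dp value is 5.

5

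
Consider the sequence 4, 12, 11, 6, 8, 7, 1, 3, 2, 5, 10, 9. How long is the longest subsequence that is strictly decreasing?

6

Let dp[i] be the longest strictly decreasing subsequence ending at i:
i:      1  2  3  4  5  6  7  8  9 10 11 12
a[i]:   4 12 11  6  8  7  1  3  2  5 10  9
dp:     1  1  2  3  3  4  5  5  6  5  3  4
Maximum is 6.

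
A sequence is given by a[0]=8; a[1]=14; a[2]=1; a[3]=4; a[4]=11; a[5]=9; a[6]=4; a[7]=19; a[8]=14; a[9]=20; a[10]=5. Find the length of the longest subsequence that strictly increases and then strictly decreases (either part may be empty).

6

inc[i] = longest strictly increasing subsequence ending at i; dec[i] = longest strictly decreasing subsequence starting at i:
i:      0  1  2  3  4  5  6  7  8  9 10
a[i]:   8 14  1  4 11  9  4 19 14 20  5
inc:    1  2  1  2  3  3  2  4  4  5  3
dec:    2  4  1  1  3  2  1  3  2  2  1
Best peak at i=7 (value 19): inc=4, dec=3, length 4+3−1 = 6.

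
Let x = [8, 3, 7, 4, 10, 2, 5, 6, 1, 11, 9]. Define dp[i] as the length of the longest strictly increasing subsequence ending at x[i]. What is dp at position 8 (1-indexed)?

dp[i] = 1 + max{dp[j] : j<i, x[j]<x[i]} (or 1 if no such j):
i:      1  2  3  4  5  6  7  8  9 10 11
x[i]:   8  3  7  4 10  2  5  6  1 11  9
dp:     1  1  2  2  3  1  3  4  1  5  5
At index 8 the value is 4.

4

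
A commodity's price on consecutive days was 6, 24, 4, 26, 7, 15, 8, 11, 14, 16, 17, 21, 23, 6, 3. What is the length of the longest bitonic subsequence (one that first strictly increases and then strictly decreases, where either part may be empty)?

11

inc[i] = longest strictly increasing subsequence ending at i; dec[i] = longest strictly decreasing subsequence starting at i:
i:      1  2  3  4  5  6  7  8  9 10 11 12 13 14 15
a[i]:   6 24  4 26  7 15  8 11 14 16 17 21 23  6  3
inc:    1  2  1  3  2  3  3  4  5  6  7  8  9  2  1
dec:    3  5  2  5  3  4  3  3  3  3  3  3  3  2  1
Best peak at i=13 (value 23): inc=9, dec=3, length 9+3−1 = 11.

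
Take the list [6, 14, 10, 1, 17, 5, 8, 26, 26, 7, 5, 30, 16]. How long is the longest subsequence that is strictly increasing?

5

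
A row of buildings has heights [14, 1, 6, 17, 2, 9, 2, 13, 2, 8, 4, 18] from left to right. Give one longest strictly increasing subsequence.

1, 6, 9, 13, 18

Patience tails give the LIS length; then backtrack through the dp parents:
14 → extends → [14]
1 → replaces 14 → [1]
6 → extends → [1, 6]
17 → extends → [1, 6, 17]
2 → replaces 6 → [1, 2, 17]
9 → replaces 17 → [1, 2, 9]
2 → already a tail → [1, 2, 9]
13 → extends → [1, 2, 9, 13]
2 → already a tail → [1, 2, 9, 13]
8 → replaces 9 → [1, 2, 8, 13]
4 → replaces 8 → [1, 2, 4, 13]
18 → extends → [1, 2, 4, 13, 18]
Length 5; one witness is 1, 6, 9, 13, 18.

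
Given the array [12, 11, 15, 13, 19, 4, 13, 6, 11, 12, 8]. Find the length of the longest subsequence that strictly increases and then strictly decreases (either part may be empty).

inc[i] = longest strictly increasing subsequence ending at i; dec[i] = longest strictly decreasing subsequence starting at i:
i:      1  2  3  4  5  6  7  8  9 10 11
a[i]:  12 11 15 13 19  4 13  6 11 12  8
inc:    1  1  2  2  3  1  2  2  3  4  3
dec:    3  2  4  3  4  1  3  1  2  2  1
Best peak at i=5 (value 19): inc=3, dec=4, length 3+4−1 = 6.

6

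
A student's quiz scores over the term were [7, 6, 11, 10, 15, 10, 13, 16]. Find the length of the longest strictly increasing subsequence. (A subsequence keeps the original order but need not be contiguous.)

4

Track the smallest tail for each achievable length (strict):
7 → extends → [7]
6 → replaces 7 → [6]
11 → extends → [6, 11]
10 → replaces 11 → [6, 10]
15 → extends → [6, 10, 15]
10 → already a tail → [6, 10, 15]
13 → replaces 15 → [6, 10, 13]
16 → extends → [6, 10, 13, 16]
Four tails, so the longest strictly increasing subsequence has length 4 (e.g. 7, 11, 15, 16).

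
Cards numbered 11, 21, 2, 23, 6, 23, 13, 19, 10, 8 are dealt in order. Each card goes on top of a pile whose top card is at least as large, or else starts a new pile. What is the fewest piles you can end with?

4

Place each on the leftmost legal pile:
11 → new pile 1 (tops now [11])
21 → new pile 2 (tops now [11, 21])
2 → pile 1 (tops now [2, 21])
23 → new pile 3 (tops now [2, 21, 23])
6 → pile 2 (tops now [2, 6, 23])
23 → pile 3 (tops now [2, 6, 23])
13 → pile 3 (tops now [2, 6, 13])
19 → new pile 4 (tops now [2, 6, 13, 19])
10 → pile 3 (tops now [2, 6, 10, 19])
8 → pile 3 (tops now [2, 6, 8, 19])
Four piles.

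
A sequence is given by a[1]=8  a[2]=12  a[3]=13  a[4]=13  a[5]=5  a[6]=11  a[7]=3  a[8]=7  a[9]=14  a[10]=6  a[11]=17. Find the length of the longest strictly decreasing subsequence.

4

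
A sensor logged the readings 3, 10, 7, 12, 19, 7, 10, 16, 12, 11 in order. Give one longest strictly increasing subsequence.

3, 10, 12, 19

Patience tails give the LIS length; then backtrack through the dp parents:
3 → extends → [3]
10 → extends → [3, 10]
7 → replaces 10 → [3, 7]
12 → extends → [3, 7, 12]
19 → extends → [3, 7, 12, 19]
7 → already a tail → [3, 7, 12, 19]
10 → replaces 12 → [3, 7, 10, 19]
16 → replaces 19 → [3, 7, 10, 16]
12 → replaces 16 → [3, 7, 10, 12]
11 → replaces 12 → [3, 7, 10, 11]
Length 4; one witness is 3, 10, 12, 19.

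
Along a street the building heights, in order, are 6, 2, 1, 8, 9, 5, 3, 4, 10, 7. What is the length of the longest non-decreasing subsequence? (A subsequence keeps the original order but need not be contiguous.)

4

Track the smallest tail for each achievable length (allowing ties):
6 → extends → [6]
2 → replaces 6 → [2]
1 → replaces 2 → [1]
8 → extends → [1, 8]
9 → extends → [1, 8, 9]
5 → replaces 8 → [1, 5, 9]
3 → replaces 5 → [1, 3, 9]
4 → replaces 9 → [1, 3, 4]
10 → extends → [1, 3, 4, 10]
7 → replaces 10 → [1, 3, 4, 7]
Four tails, so the longest non-decreasing subsequence has length 4 (e.g. 6, 8, 9, 10).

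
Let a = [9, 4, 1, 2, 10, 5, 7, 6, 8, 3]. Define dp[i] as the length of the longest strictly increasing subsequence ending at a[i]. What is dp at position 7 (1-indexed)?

dp[i] = 1 + max{dp[j] : j<i, a[j]<a[i]} (or 1 if no such j):
i:      1  2  3  4  5  6  7  8  9 10
a[i]:   9  4  1  2 10  5  7  6  8  3
dp:     1  1  1  2  3  3  4  4  5  3
At index 7 the value is 4.

4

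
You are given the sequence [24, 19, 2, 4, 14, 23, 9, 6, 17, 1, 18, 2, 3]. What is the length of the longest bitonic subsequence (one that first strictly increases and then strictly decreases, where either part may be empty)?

inc[i] = longest strictly increasing subsequence ending at i; dec[i] = longest strictly decreasing subsequence starting at i:
i:      1  2  3  4  5  6  7  8  9 10 11 12 13
a[i]:  24 19  2  4 14 23  9  6 17  1 18  2  3
inc:    1  1  1  2  3  4  3  3  4  1  5  2  3
dec:    6  5  2  2  4  4  3  2  2  1  2  1  1
Best peak at i=6 (value 23): inc=4, dec=4, length 4+4−1 = 7.

7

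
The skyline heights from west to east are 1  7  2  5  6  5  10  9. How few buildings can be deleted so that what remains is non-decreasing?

Fewest deletions = n − (longest non-decreasing subsequence).
i:      1  2  3  4  5  6  7  8
a[i]:   1  7  2  5  6  5 10  9
dp:     1  2  2  3  4  4  5  5
max dp = 5, so deletions = 8 − 5 = 3.

3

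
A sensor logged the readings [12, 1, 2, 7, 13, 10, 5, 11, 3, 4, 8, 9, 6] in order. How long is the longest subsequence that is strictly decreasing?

4

Negate each value so 'decreasing' becomes 'increasing', then run patience tails on the negated sequence:
-12 → extends → [-12]
-1 → extends → [-12, -1]
-2 → replaces -1 → [-12, -2]
-7 → replaces -2 → [-12, -7]
-13 → replaces -12 → [-13, -7]
-10 → replaces -7 → [-13, -10]
-5 → extends → [-13, -10, -5]
-11 → replaces -10 → [-13, -11, -5]
-3 → extends → [-13, -11, -5, -3]
-4 → replaces -3 → [-13, -11, -5, -4]
-8 → replaces -5 → [-13, -11, -8, -4]
-9 → replaces -8 → [-13, -11, -9, -4]
-6 → replaces -4 → [-13, -11, -9, -6]
Four tails, so the longest strictly decreasing subsequence of the original has length 4.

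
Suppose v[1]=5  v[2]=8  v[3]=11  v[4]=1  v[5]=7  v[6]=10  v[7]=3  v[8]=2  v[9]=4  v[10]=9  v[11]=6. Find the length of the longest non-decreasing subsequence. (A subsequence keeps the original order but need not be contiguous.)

4

Track the smallest tail for each achievable length (allowing ties):
5 → extends → [5]
8 → extends → [5, 8]
11 → extends → [5, 8, 11]
1 → replaces 5 → [1, 8, 11]
7 → replaces 8 → [1, 7, 11]
10 → replaces 11 → [1, 7, 10]
3 → replaces 7 → [1, 3, 10]
2 → replaces 3 → [1, 2, 10]
4 → replaces 10 → [1, 2, 4]
9 → extends → [1, 2, 4, 9]
6 → replaces 9 → [1, 2, 4, 6]
Four tails, so the longest non-decreasing subsequence has length 4 (e.g. 1, 3, 4, 9).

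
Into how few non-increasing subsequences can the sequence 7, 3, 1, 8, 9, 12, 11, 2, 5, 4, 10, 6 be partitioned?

Place each on the leftmost legal pile:
7 → new pile 1 (tops now [7])
3 → pile 1 (tops now [3])
1 → pile 1 (tops now [1])
8 → new pile 2 (tops now [1, 8])
9 → new pile 3 (tops now [1, 8, 9])
12 → new pile 4 (tops now [1, 8, 9, 12])
11 → pile 4 (tops now [1, 8, 9, 11])
2 → pile 2 (tops now [1, 2, 9, 11])
5 → pile 3 (tops now [1, 2, 5, 11])
4 → pile 3 (tops now [1, 2, 4, 11])
10 → pile 4 (tops now [1, 2, 4, 10])
6 → pile 4 (tops now [1, 2, 4, 6])
Four piles.

4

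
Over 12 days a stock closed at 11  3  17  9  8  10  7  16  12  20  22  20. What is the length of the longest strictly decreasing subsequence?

4

Negate each value so 'decreasing' becomes 'increasing', then run patience tails on the negated sequence:
-11 → extends → [-11]
-3 → extends → [-11, -3]
-17 → replaces -11 → [-17, -3]
-9 → replaces -3 → [-17, -9]
-8 → extends → [-17, -9, -8]
-10 → replaces -9 → [-17, -10, -8]
-7 → extends → [-17, -10, -8, -7]
-16 → replaces -10 → [-17, -16, -8, -7]
-12 → replaces -8 → [-17, -16, -12, -7]
-20 → replaces -17 → [-20, -16, -12, -7]
-22 → replaces -20 → [-22, -16, -12, -7]
-20 → replaces -16 → [-22, -20, -12, -7]
Four tails, so the longest strictly decreasing subsequence of the original has length 4.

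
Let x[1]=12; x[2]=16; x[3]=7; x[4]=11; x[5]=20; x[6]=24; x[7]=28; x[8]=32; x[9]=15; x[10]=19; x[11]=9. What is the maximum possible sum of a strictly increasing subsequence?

Let S[i] be the best sum of a strictly increasing subsequence ending at i:
i:       1   2   3   4   5   6   7   8   9  10  11
x[i]:   12  16   7  11  20  24  28  32  15  19   9
S:      12  28   7  18  48  72 100 132  33  52  16
Maximum is 132 (e.g. 12 + 16 + 20 + 24 + 28 + 32).

132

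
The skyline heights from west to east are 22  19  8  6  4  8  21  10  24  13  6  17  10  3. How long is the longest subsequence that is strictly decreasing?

6

Negate each value so 'decreasing' becomes 'increasing', then run patience tails on the negated sequence:
-22 → extends → [-22]
-19 → extends → [-22, -19]
-8 → extends → [-22, -19, -8]
-6 → extends → [-22, -19, -8, -6]
-4 → extends → [-22, -19, -8, -6, -4]
-8 → already a tail → [-22, -19, -8, -6, -4]
-21 → replaces -19 → [-22, -21, -8, -6, -4]
-10 → replaces -8 → [-22, -21, -10, -6, -4]
-24 → replaces -22 → [-24, -21, -10, -6, -4]
-13 → replaces -10 → [-24, -21, -13, -6, -4]
-6 → already a tail → [-24, -21, -13, -6, -4]
-17 → replaces -13 → [-24, -21, -17, -6, -4]
-10 → replaces -6 → [-24, -21, -17, -10, -4]
-3 → extends → [-24, -21, -17, -10, -4, -3]
Six tails, so the longest strictly decreasing subsequence of the original has length 6.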